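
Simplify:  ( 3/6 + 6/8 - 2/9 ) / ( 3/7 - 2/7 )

Numerator: 3/6 + 6/8 - 2/9 = 37/36
Denominator: 3/7 - 2/7 = 1/7
Divide: (37/36) · (7) = 259/36

259/36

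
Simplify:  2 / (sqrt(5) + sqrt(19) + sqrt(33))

Group as (sqrt(5) + sqrt(19)) + sqrt(33); multiply by (sqrt(5) + sqrt(19)) - sqrt(33), then rationalise the remaining surd.

(-4*sqrt(3135) - 18*sqrt(33) + 38*sqrt(19) + 94*sqrt(5))/299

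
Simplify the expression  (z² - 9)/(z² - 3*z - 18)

(z - 3)/(z - 6)

Factor: z² - 9 = (z - 3)·(z + 3);  z² - 3*z - 18 = (z + 3)·(z - 6)
Cancel the common factor (z + 3).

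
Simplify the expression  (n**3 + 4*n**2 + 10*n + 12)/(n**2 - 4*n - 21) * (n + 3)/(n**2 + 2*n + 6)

Factor: n**3 + 4*n**2 + 10*n + 12 = (n**2 + 2*n + 6)*(n + 2);  n**2 - 4*n - 21 = (n + 3)*(n - 7)
Cancel the common factors (n**2 + 2*n + 6), (n + 3).

(n + 2)/(n - 7)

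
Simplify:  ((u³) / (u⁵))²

u^(-4)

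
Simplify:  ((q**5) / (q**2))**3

Inside the bracket: q**3
Raise to the power 3: q**9

q**9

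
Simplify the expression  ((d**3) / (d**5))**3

d**(-6)

Inside the bracket: (d**-2)
Raise to the power 3: (d**-6)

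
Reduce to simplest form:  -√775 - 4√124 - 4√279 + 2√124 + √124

√775 = 5*√31; 4√124 = 8*√31; 4√279 = 12*√31; 2√124 = 4*√31; √124 = 2*√31
Combine: (-5 - 8 - 12 + 4 + 2)·√31 = -19*√31

-19*√31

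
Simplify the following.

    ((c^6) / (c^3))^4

Inside the bracket: c^3
Raise to the power 4: c^12

c^12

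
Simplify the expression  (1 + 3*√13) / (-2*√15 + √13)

Multiply numerator and denominator by √13 + 2*√15.
Denominator becomes -47; numerator becomes √13 + 2*√15 + 39 + 6*√195.

(-6*√195 - 39 - 2*√15 - √13)/47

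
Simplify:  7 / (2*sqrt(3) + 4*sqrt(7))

(-7*sqrt(3) + 14*sqrt(7))/50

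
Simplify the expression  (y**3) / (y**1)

Quotient: y**2

y**2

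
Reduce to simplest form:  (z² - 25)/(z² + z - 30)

(z + 5)/(z + 6)

Factor: z² - 25 = (z - 5)·(z + 5);  z² + z - 30 = (z + 6)·(z - 5)
Cancel the common factor (z - 5).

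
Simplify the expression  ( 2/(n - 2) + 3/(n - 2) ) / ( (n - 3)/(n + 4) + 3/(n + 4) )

(5*n + 20)/(n^2 - 2*n)

Numerator: 2/(n - 2) + 3/(n - 2) = 5/(n - 2)
Denominator: (n - 3)/(n + 4) + 3/(n + 4) = n/(n + 4)
Divide: (5/(n - 2)) · ((n + 4)/n) = (5*n + 20)/(n^2 - 2*n)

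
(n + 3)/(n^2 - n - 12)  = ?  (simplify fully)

1/(n - 4)

Factor: n^2 - n - 12 = (n + 3)*(n - 4)
Cancel the common factor (n + 3).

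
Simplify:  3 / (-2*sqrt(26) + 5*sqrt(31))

Multiply numerator and denominator by 2*sqrt(26) + 5*sqrt(31).
Denominator becomes 671; numerator becomes 6*sqrt(26) + 15*sqrt(31).

(6*sqrt(26) + 15*sqrt(31))/671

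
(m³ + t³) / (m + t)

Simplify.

Factor as (a+b)(a^2-ab+b^2) with a=t, b=m.

m² - m*t + t²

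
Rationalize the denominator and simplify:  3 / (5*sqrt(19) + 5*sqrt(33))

(-3*sqrt(19) + 3*sqrt(33))/70

Multiply numerator and denominator by -5*sqrt(33) + 5*sqrt(19).
Denominator becomes -350; numerator becomes -15*sqrt(33) + 15*sqrt(19).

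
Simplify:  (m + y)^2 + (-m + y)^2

2*m^2 + 2*y^2

Write as f(y,m) + f(y,-m) and expand.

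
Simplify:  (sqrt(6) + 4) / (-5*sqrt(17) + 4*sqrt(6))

Multiply numerator and denominator by 4*sqrt(6) + 5*sqrt(17).
Denominator becomes -329; numerator becomes 24 + 16*sqrt(6) + 5*sqrt(102) + 20*sqrt(17).

(-20*sqrt(17) - 5*sqrt(102) - 16*sqrt(6) - 24)/329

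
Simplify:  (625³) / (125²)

5^6

625³ = 5^12; 125² = 5^6
Combine exponents: 5^6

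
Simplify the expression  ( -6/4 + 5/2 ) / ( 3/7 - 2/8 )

28/5

Numerator: -6/4 + 5/2 = 1
Denominator: 3/7 - 2/8 = 5/28
Divide: (1) · (28/5) = 28/5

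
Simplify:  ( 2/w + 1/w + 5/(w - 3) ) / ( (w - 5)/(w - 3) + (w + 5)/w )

Numerator: 2/w + 1/w + 5/(w - 3) = (8*w - 9)/(w^2 - 3*w)
Denominator: (w - 5)/(w - 3) + (w + 5)/w = (2*w^2 - 3*w - 15)/(w^2 - 3*w)
Divide: ((8*w - 9)/(w^2 - 3*w)) · ((w^2 - 3*w)/(2*w^2 - 3*w - 15)) = (8*w - 9)/(2*w^2 - 3*w - 15)

(8*w - 9)/(2*w^2 - 3*w - 15)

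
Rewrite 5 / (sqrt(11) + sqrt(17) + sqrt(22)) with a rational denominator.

Group as (sqrt(17) + sqrt(22)) + sqrt(11); multiply by (sqrt(17) + sqrt(22)) - sqrt(11), then rationalise the remaining surd.

(-55*sqrt(34) + 15*sqrt(22) + 40*sqrt(17) + 70*sqrt(11))/356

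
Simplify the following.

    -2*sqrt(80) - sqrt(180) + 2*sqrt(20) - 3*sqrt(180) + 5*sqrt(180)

2*sqrt(5)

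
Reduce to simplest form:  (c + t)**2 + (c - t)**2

Binomially expand both and collect terms in c, t.

2*c**2 + 2*t**2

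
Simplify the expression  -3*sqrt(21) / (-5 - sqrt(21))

Multiply numerator and denominator by -5 + sqrt(21).
Denominator becomes 4; numerator becomes -63 + 15*sqrt(21).

(-63 + 15*sqrt(21))/4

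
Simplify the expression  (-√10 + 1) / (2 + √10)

Multiply numerator and denominator by -√10 + 2.
Denominator becomes -6; numerator becomes -3*√10 + 12.

(-4 + √10)/2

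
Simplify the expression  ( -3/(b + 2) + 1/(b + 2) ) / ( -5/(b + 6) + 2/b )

Numerator: -3/(b + 2) + 1/(b + 2) = -2/(b + 2)
Denominator: -5/(b + 6) + 2/b = (-3*b + 12)/(b^2 + 6*b)
Divide: (-2/(b + 2)) · ((b^2 + 6*b)/(-3*b + 12)) = (2*b^2 + 12*b)/(3*b^2 - 6*b - 24)

(2*b^2 + 12*b)/(3*b^2 - 6*b - 24)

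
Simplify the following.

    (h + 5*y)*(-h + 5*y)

-h^2 + 25*y^2

Difference of squares with P = 5*y, Q = h.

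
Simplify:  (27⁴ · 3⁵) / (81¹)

3^13

27⁴ = 3^12; 3⁵ = 3^5; 81¹ = 3^4
Combine exponents: 3^13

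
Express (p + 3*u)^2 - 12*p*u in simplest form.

Expand the square and combine the 12*p*u term.

(p - 3*u)^2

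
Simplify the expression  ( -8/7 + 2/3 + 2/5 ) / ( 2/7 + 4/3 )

Numerator: -8/7 + 2/3 + 2/5 = -8/105
Denominator: 2/7 + 4/3 = 34/21
Divide: (-8/105) · (21/34) = -4/85

-4/85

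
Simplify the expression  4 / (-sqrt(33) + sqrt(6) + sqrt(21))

(2*sqrt(33) + 6*sqrt(21) + 16*sqrt(6) + 2*sqrt(462))/39

Group as (sqrt(6) + sqrt(21)) - sqrt(33); multiply by (sqrt(6) + sqrt(21)) + sqrt(33), then rationalise the remaining surd.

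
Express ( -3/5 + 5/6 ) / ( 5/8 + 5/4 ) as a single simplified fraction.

28/225

Numerator: -3/5 + 5/6 = 7/30
Denominator: 5/8 + 5/4 = 15/8
Divide: (7/30) · (8/15) = 28/225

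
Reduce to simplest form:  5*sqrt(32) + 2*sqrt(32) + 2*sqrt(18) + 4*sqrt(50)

54*sqrt(2)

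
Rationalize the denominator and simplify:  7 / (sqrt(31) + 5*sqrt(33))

(-7*sqrt(31) + 35*sqrt(33))/794

Multiply numerator and denominator by -sqrt(31) + 5*sqrt(33).
Denominator becomes 794; numerator becomes -7*sqrt(31) + 35*sqrt(33).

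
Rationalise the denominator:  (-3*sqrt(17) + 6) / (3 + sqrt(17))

Multiply numerator and denominator by -sqrt(17) + 3.
Denominator becomes -8; numerator becomes -15*sqrt(17) + 69.

(-69 + 15*sqrt(17))/8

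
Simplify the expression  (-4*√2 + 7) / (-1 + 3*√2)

-1 + √2

Multiply numerator and denominator by -3*√2 - 1.
Denominator becomes -17; numerator becomes -17*√2 + 17.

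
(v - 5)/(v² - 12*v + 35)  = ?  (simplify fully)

1/(v - 7)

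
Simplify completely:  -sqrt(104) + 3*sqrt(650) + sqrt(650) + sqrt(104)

20*sqrt(26)

sqrt(104) = 2*sqrt(26); 3*sqrt(650) = 15*sqrt(26); sqrt(650) = 5*sqrt(26); sqrt(104) = 2*sqrt(26)
Combine: (-2 + 15 + 5 + 2)·sqrt(26) = 20*sqrt(26)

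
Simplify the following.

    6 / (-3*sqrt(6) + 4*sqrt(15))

(3*sqrt(6) + 4*sqrt(15))/31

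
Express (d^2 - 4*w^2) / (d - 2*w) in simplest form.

d^2 - 4*w^2 factors as -(-d + 2*w)*(d + 2*w).

d + 2*w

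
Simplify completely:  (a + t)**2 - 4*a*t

(a - t)**2

Expand the square and combine the 4*a*t term.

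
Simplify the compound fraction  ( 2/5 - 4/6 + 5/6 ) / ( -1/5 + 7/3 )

Numerator: 2/5 - 4/6 + 5/6 = 17/30
Denominator: -1/5 + 7/3 = 32/15
Divide: (17/30) · (15/32) = 17/64

17/64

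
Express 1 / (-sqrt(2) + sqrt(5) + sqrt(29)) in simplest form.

Group as (sqrt(5) + sqrt(29)) - sqrt(2); multiply by (sqrt(5) + sqrt(29)) + sqrt(2), then rationalise the remaining surd.

(-13*sqrt(5) - sqrt(290) + 16*sqrt(2) + 11*sqrt(29))/222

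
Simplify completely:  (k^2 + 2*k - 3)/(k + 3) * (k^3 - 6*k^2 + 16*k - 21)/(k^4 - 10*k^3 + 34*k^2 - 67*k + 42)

Factor: k^2 + 2*k - 3 = (k - 1)*(k + 3);  k^3 - 6*k^2 + 16*k - 21 = (k - 3)*(k^2 - 3*k + 7);  k^4 - 10*k^3 + 34*k^2 - 67*k + 42 = (k - 1)*(k^2 - 3*k + 7)*(k - 6)
Cancel the common factors (k^2 - 3*k + 7), (k - 1), (k + 3).

(k - 3)/(k - 6)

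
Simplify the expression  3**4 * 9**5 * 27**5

3**4 = 3**4; 9**5 = 3**10; 27**5 = 3**15
Combine exponents: 3**29

3**29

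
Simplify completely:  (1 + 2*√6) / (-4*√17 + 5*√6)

Multiply numerator and denominator by 5*√6 + 4*√17.
Denominator becomes -122; numerator becomes 5*√6 + 4*√17 + 60 + 8*√102.

(-8*√102 - 60 - 4*√17 - 5*√6)/122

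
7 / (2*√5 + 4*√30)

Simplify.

(-7*√5 + 14*√30)/230

Multiply numerator and denominator by -4*√30 + 2*√5.
Denominator becomes -460; numerator becomes -28*√30 + 14*√5.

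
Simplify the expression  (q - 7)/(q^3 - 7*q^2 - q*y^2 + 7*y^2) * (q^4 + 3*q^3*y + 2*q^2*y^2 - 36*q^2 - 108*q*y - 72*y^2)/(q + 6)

Factor: q^3 - 7*q^2 - q*y^2 + 7*y^2 = (q - y)*(q + y)*(q - 7);  q^4 + 3*q^3*y + 2*q^2*y^2 - 36*q^2 - 108*q*y - 72*y^2 = (q + 6)*(q + 2*y)*(q - 6)*(q + y)
Cancel the common factors (q + 6), (q + y), (q - 7).

(-q^2 - 2*q*y + 6*q + 12*y)/(-q + y)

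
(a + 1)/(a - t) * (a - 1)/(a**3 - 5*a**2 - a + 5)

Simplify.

Factor: a**3 - 5*a**2 - a + 5 = (a - 5)*(a + 1)*(a - 1)
Cancel the common factors (a + 1), (a - 1).

-1/(-a**2 + a*t + 5*a - 5*t)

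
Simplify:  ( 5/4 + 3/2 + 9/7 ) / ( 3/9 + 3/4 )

Numerator: 5/4 + 3/2 + 9/7 = 113/28
Denominator: 3/9 + 3/4 = 13/12
Divide: (113/28) · (12/13) = 339/91

339/91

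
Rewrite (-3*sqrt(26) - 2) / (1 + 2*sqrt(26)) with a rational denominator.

Multiply numerator and denominator by -2*sqrt(26) + 1.
Denominator becomes -103; numerator becomes sqrt(26) + 154.

(-154 - sqrt(26))/103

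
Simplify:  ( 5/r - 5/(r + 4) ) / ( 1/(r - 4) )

(20*r - 80)/(r² + 4*r)

Numerator: 5/r - 5/(r + 4) = 20/(r² + 4*r)
Denominator: 1/(r - 4) = 1/(r - 4)
Divide: (20/(r² + 4*r)) · (r - 4) = (20*r - 80)/(r² + 4*r)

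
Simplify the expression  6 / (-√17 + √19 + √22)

(-36*√17 + 21*√22 + 30*√19 + 3*√7106)/274

Group as (√19 + √22) - √17; multiply by (√19 + √22) + √17, then rationalise the remaining surd.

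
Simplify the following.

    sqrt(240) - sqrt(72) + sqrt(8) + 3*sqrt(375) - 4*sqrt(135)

-4*sqrt(2) + 7*sqrt(15)

sqrt(240) = 4*sqrt(15); sqrt(72) = 6*sqrt(2); sqrt(8) = 2*sqrt(2); 3*sqrt(375) = 15*sqrt(15); 4*sqrt(135) = 12*sqrt(15)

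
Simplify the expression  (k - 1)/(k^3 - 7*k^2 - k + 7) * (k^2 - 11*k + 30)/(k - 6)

(k - 5)/(k^2 - 6*k - 7)

Factor: k^3 - 7*k^2 - k + 7 = (k + 1)*(k - 1)*(k - 7);  k^2 - 11*k + 30 = (k - 6)*(k - 5)
Cancel the common factors (k - 1), (k - 6).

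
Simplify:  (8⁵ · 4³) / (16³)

8⁵ = 2^15; 4³ = 2^6; 16³ = 2^12
Combine exponents: 2^9

2^9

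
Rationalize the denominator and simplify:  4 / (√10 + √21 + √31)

(-√6510 + 10*√21 + 21*√10)/105

Group as (√21 + √31) + √10; multiply by (√21 + √31) - √10, then rationalise the remaining surd.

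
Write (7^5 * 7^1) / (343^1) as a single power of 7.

7^3

7^5 = 7^5; 7^1 = 7^1; 343^1 = 7^3
Combine exponents: 7^3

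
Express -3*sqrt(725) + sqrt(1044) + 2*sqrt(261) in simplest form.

-3*sqrt(29)

3*sqrt(725) = 15*sqrt(29); sqrt(1044) = 6*sqrt(29); 2*sqrt(261) = 6*sqrt(29)
Combine: (-15 + 6 + 6)·sqrt(29) = -3*sqrt(29)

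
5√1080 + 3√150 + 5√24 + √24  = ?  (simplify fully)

27*√6 + 30*√30

5√1080 = 30*√30; 3√150 = 15*√6; 5√24 = 10*√6; √24 = 2*√6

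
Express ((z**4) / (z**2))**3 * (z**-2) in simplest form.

z**4

Inside the bracket: z**2
Raise to the power 3: z**6
Multiply by (z**-2): add exponents.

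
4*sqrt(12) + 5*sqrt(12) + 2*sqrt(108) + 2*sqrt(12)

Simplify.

4*sqrt(12) = 8*sqrt(3); 5*sqrt(12) = 10*sqrt(3); 2*sqrt(108) = 12*sqrt(3); 2*sqrt(12) = 4*sqrt(3)
Combine: (8 + 10 + 12 + 4)·sqrt(3) = 34*sqrt(3)

34*sqrt(3)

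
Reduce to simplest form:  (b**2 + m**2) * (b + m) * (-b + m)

(m+b)(m-b) = -b**2 + m**2; continue pairing.

-b**4 + m**4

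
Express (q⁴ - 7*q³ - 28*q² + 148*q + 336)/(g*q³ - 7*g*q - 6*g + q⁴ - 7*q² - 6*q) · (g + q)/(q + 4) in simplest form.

Factor: q⁴ - 7*q³ - 28*q² + 148*q + 336 = (q - 7)·(q + 4)·(q + 2)·(q - 6);  g*q³ - 7*g*q - 6*g + q⁴ - 7*q² - 6*q = (q + 2)·(g + q)·(q - 3)·(q + 1)
Cancel the common factors (q + 4), (g + q), (q + 2).

(q² - 13*q + 42)/(q² - 2*q - 3)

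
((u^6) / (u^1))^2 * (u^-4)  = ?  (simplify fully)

u^6

Inside the bracket: u^5
Raise to the power 2: u^10
Multiply by (u^-4): add exponents.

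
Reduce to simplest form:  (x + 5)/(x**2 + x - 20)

Factor: x**2 + x - 20 = (x + 5)*(x - 4)
Cancel the common factor (x + 5).

1/(x - 4)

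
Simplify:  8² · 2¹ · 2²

8² = 2^6; 2¹ = 2^1; 2² = 2^2
Combine exponents: 2^9

2^9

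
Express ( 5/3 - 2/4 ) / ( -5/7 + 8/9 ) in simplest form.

Numerator: 5/3 - 2/4 = 7/6
Denominator: -5/7 + 8/9 = 11/63
Divide: (7/6) · (63/11) = 147/22

147/22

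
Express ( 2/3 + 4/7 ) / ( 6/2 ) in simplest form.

26/63

Numerator: 2/3 + 4/7 = 26/21
Denominator: 6/2 = 3
Divide: (26/21) · (1/3) = 26/63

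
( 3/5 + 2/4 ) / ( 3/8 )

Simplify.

Numerator: 3/5 + 2/4 = 11/10
Denominator: 3/8 = 3/8
Divide: (11/10) · (8/3) = 44/15

44/15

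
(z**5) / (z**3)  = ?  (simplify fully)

z**2

Quotient: z**2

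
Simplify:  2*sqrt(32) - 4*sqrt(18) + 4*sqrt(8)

2*sqrt(32) = 8*sqrt(2); 4*sqrt(18) = 12*sqrt(2); 4*sqrt(8) = 8*sqrt(2)
Combine: (8 - 12 + 8)·sqrt(2) = 4*sqrt(2)

4*sqrt(2)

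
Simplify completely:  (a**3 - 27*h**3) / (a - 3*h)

Apply the difference-of-cubes factorisation and cancel (a - 3*h).

a**2 + 3*a*h + 9*h**2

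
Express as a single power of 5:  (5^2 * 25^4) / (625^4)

5^2 = 5^2; 25^4 = 5^8; 625^4 = 5^16
Combine exponents: 5^(-6)

5^(-6)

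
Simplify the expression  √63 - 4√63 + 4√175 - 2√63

5*√7

√63 = 3*√7; 4√63 = 12*√7; 4√175 = 20*√7; 2√63 = 6*√7
Combine: (3 - 12 + 20 - 6)·√7 = 5*√7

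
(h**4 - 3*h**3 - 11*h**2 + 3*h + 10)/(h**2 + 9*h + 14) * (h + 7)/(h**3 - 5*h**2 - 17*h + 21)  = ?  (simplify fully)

(h**2 - 4*h - 5)/(h**2 - 4*h - 21)

Factor: h**4 - 3*h**3 - 11*h**2 + 3*h + 10 = (h - 5)*(h + 1)*(h - 1)*(h + 2);  h**2 + 9*h + 14 = (h + 2)*(h + 7);  h**3 - 5*h**2 - 17*h + 21 = (h - 7)*(h - 1)*(h + 3)
Cancel the common factors (h + 7), (h + 2), (h - 1).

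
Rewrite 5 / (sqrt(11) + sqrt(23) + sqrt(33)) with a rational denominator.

(-110*sqrt(69) + 5*sqrt(33) + 105*sqrt(23) + 225*sqrt(11))/1011

Group as (sqrt(11) + sqrt(33)) + sqrt(23); multiply by (sqrt(11) + sqrt(33)) - sqrt(23), then rationalise the remaining surd.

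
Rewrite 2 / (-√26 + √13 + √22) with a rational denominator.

Group as (√13 + √22) - √26; multiply by (√13 + √22) + √26, then rationalise the remaining surd.

(-18*√26 + 34*√22 + 70*√13 + 104*√11)/1063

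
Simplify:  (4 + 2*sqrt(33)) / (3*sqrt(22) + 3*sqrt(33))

(-22*sqrt(6) - 4*sqrt(22) + 4*sqrt(33) + 66)/33

Multiply numerator and denominator by -3*sqrt(22) + 3*sqrt(33).
Denominator becomes 99; numerator becomes -66*sqrt(6) - 12*sqrt(22) + 12*sqrt(33) + 198.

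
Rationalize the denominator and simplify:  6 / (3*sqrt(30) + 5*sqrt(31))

Multiply numerator and denominator by -5*sqrt(31) + 3*sqrt(30).
Denominator becomes -505; numerator becomes -30*sqrt(31) + 18*sqrt(30).

(-18*sqrt(30) + 30*sqrt(31))/505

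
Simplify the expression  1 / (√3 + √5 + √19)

Group as (√3 + √19) + √5; multiply by (√3 + √19) - √5, then rationalise the remaining surd.

(-17*√5 - 21*√3 + 2*√285 + 11*√19)/61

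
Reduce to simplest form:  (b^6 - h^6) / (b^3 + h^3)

b^6 - h^6 factors as (b - h)*(b + h)*(b^2 - b*h + h^2)*(b^2 + b*h + h^2).

b^3 - h^3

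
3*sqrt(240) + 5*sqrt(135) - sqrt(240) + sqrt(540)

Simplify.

29*sqrt(15)

3*sqrt(240) = 12*sqrt(15); 5*sqrt(135) = 15*sqrt(15); sqrt(240) = 4*sqrt(15); sqrt(540) = 6*sqrt(15)
Combine: (12 + 15 - 4 + 6)·sqrt(15) = 29*sqrt(15)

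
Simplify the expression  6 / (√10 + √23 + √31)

(-3*√7130 + 3*√31 + 27*√23 + 66*√10)/229

Group as (√10 + √31) + √23; multiply by (√10 + √31) - √23, then rationalise the remaining surd.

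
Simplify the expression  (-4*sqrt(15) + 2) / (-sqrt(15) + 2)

Multiply numerator and denominator by 2 + sqrt(15).
Denominator becomes -11; numerator becomes -56 - 6*sqrt(15).

(6*sqrt(15) + 56)/11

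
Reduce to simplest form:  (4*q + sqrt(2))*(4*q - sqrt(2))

(4*q)**2 - (sqrt(2))**2 = 16*q**2 - 2.

16*q**2 - 2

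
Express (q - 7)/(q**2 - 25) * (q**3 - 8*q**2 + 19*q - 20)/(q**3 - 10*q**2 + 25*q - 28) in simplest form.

1/(q + 5)

Factor: q**2 - 25 = (q - 5)*(q + 5);  q**3 - 8*q**2 + 19*q - 20 = (q**2 - 3*q + 4)*(q - 5);  q**3 - 10*q**2 + 25*q - 28 = (q**2 - 3*q + 4)*(q - 7)
Cancel the common factors (q**2 - 3*q + 4), (q - 7), (q - 5).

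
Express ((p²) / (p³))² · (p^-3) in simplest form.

p^(-5)

Inside the bracket: (p^-1)
Raise to the power 2: (p^-2)
Multiply by (p^-3): add exponents.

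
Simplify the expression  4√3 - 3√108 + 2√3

-12*√3

4√3 = 4*√3; 3√108 = 18*√3; 2√3 = 2*√3
Combine: (4 - 18 + 2)·√3 = -12*√3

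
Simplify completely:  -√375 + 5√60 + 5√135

√375 = 5*√15; 5√60 = 10*√15; 5√135 = 15*√15
Combine: (-5 + 10 + 15)·√15 = 20*√15

20*√15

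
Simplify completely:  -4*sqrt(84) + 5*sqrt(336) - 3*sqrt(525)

-3*sqrt(21)

4*sqrt(84) = 8*sqrt(21); 5*sqrt(336) = 20*sqrt(21); 3*sqrt(525) = 15*sqrt(21)
Combine: (-8 + 20 - 15)·sqrt(21) = -3*sqrt(21)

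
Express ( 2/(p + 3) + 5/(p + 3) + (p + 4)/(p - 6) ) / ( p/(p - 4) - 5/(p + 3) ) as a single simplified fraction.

(p³ + 10*p² - 86*p + 120)/(p³ - 8*p² + 32*p - 120)

Numerator: 2/(p + 3) + 5/(p + 3) + (p + 4)/(p - 6) = (p² + 14*p - 30)/(p² - 3*p - 18)
Denominator: p/(p - 4) - 5/(p + 3) = (p² - 2*p + 20)/(p² - p - 12)
Divide: ((p² + 14*p - 30)/(p² - 3*p - 18)) · ((p² - p - 12)/(p² - 2*p + 20)) = (p³ + 10*p² - 86*p + 120)/(p³ - 8*p² + 32*p - 120)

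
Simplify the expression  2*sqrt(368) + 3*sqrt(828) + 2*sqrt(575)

36*sqrt(23)

2*sqrt(368) = 8*sqrt(23); 3*sqrt(828) = 18*sqrt(23); 2*sqrt(575) = 10*sqrt(23)
Combine: (8 + 18 + 10)·sqrt(23) = 36*sqrt(23)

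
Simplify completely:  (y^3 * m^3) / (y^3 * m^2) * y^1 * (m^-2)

y/m

Quotient: m^1
Multiply by y^1 * (m^-2): add exponents.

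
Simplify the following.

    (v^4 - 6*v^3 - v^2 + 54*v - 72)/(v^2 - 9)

v^2 - 6*v + 8

Factor: v^4 - 6*v^3 - v^2 + 54*v - 72 = (v - 2)*(v + 3)*(v - 4)*(v - 3);  v^2 - 9 = (v + 3)*(v - 3)
Cancel the common factors (v - 3), (v + 3).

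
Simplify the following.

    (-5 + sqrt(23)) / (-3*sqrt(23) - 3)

(-14 + 3*sqrt(23))/33

Multiply numerator and denominator by -3 + 3*sqrt(23).
Denominator becomes -198; numerator becomes -18*sqrt(23) + 84.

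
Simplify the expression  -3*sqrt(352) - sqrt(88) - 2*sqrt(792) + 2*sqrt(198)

-20*sqrt(22)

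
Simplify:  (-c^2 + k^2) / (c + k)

-c + k

Difference of squares: factor out (c + k).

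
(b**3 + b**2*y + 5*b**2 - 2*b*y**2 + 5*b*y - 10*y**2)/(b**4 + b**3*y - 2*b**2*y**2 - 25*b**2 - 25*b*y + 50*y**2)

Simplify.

1/(b - 5)

Factor: b**3 + b**2*y + 5*b**2 - 2*b*y**2 + 5*b*y - 10*y**2 = (b + 2*y)*(b + 5)*(b - y);  b**4 + b**3*y - 2*b**2*y**2 - 25*b**2 - 25*b*y + 50*y**2 = (b + 2*y)*(b + 5)*(b - 5)*(b - y)
Cancel the common factors (b + 5), (b + 2*y), (b - y).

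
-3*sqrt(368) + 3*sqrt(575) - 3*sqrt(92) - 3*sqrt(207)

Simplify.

3*sqrt(368) = 12*sqrt(23); 3*sqrt(575) = 15*sqrt(23); 3*sqrt(92) = 6*sqrt(23); 3*sqrt(207) = 9*sqrt(23)
Combine: (-12 + 15 - 6 - 9)·sqrt(23) = -12*sqrt(23)

-12*sqrt(23)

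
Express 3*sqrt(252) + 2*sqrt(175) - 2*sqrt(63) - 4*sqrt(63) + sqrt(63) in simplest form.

3*sqrt(252) = 18*sqrt(7); 2*sqrt(175) = 10*sqrt(7); 2*sqrt(63) = 6*sqrt(7); 4*sqrt(63) = 12*sqrt(7); sqrt(63) = 3*sqrt(7)
Combine: (18 + 10 - 6 - 12 + 3)·sqrt(7) = 13*sqrt(7)

13*sqrt(7)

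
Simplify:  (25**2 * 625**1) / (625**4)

25**2 = 5**4; 625**1 = 5**4; 625**4 = 5**16
Combine exponents: 5**(-8)

5**(-8)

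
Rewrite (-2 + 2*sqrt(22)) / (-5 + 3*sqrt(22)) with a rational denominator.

(4*sqrt(22) + 122)/173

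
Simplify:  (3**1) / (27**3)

3**1 = 3**1; 27**3 = 3**9
Combine exponents: 3**(-8)

3**(-8)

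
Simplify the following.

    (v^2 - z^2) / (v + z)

Factor v^2 - z^2 and cancel (v + z).

v - z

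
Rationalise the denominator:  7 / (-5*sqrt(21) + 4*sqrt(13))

(-35*sqrt(21) - 28*sqrt(13))/317

Multiply numerator and denominator by 4*sqrt(13) + 5*sqrt(21).
Denominator becomes -317; numerator becomes 28*sqrt(13) + 35*sqrt(21).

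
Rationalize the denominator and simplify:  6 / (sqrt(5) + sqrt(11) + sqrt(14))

Group as (sqrt(11) + sqrt(14)) + sqrt(5); multiply by (sqrt(11) + sqrt(14)) - sqrt(5), then rationalise the remaining surd.

(-sqrt(770) + sqrt(14) + 4*sqrt(11) + 10*sqrt(5))/18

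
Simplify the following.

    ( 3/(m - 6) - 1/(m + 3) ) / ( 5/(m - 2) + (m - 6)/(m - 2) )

(2*m² + 11*m - 30)/(m³ - 4*m² - 15*m + 18)

Numerator: 3/(m - 6) - 1/(m + 3) = (2*m + 15)/(m² - 3*m - 18)
Denominator: 5/(m - 2) + (m - 6)/(m - 2) = (m - 1)/(m - 2)
Divide: ((2*m + 15)/(m² - 3*m - 18)) · ((m - 2)/(m - 1)) = (2*m² + 11*m - 30)/(m³ - 4*m² - 15*m + 18)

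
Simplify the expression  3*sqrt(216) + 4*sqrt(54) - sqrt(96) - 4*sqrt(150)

3*sqrt(216) = 18*sqrt(6); 4*sqrt(54) = 12*sqrt(6); sqrt(96) = 4*sqrt(6); 4*sqrt(150) = 20*sqrt(6)
Combine: (18 + 12 - 4 - 20)·sqrt(6) = 6*sqrt(6)

6*sqrt(6)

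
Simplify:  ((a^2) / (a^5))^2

Inside the bracket: (a^-3)
Raise to the power 2: (a^-6)

a^(-6)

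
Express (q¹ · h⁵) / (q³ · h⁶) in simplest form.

Quotient: (q^-2) · (h^-1)

1/(h*q²)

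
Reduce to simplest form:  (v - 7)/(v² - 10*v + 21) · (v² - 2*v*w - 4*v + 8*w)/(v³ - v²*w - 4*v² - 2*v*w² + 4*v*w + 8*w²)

1/(v² + v*w - 3*v - 3*w)

Factor: v² - 10*v + 21 = (v - 3)·(v - 7);  v² - 2*v*w - 4*v + 8*w = (v - 4)·(v - 2*w);  v³ - v²*w - 4*v² - 2*v*w² + 4*v*w + 8*w² = (v - 4)·(v + w)·(v - 2*w)
Cancel the common factors (v - 4), (v - 2*w), (v - 7).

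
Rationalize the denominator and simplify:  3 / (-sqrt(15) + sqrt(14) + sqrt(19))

Group as (sqrt(14) + sqrt(19)) - sqrt(15); multiply by (sqrt(14) + sqrt(19)) + sqrt(15), then rationalise the remaining surd.

(-27*sqrt(15) + 15*sqrt(19) + 30*sqrt(14) + 3*sqrt(3990))/370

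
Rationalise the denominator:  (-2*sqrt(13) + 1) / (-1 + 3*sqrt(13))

Multiply numerator and denominator by -3*sqrt(13) - 1.
Denominator becomes -116; numerator becomes -sqrt(13) + 77.

(-77 + sqrt(13))/116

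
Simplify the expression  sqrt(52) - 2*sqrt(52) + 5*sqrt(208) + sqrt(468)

sqrt(52) = 2*sqrt(13); 2*sqrt(52) = 4*sqrt(13); 5*sqrt(208) = 20*sqrt(13); sqrt(468) = 6*sqrt(13)
Combine: (2 - 4 + 20 + 6)·sqrt(13) = 24*sqrt(13)

24*sqrt(13)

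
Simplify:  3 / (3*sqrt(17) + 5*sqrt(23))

(-9*sqrt(17) + 15*sqrt(23))/422

Multiply numerator and denominator by -5*sqrt(23) + 3*sqrt(17).
Denominator becomes -422; numerator becomes -15*sqrt(23) + 9*sqrt(17).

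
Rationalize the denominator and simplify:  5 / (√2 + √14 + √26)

Group as (√2 + √14) + √26; multiply by (√2 + √14) - √26, then rationalise the remaining surd.

(-10*√182 - 25*√26 + 35*√14 + 95*√2)/6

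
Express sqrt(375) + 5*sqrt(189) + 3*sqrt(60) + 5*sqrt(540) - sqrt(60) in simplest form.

15*sqrt(21) + 39*sqrt(15)

sqrt(375) = 5*sqrt(15); 5*sqrt(189) = 15*sqrt(21); 3*sqrt(60) = 6*sqrt(15); 5*sqrt(540) = 30*sqrt(15); sqrt(60) = 2*sqrt(15)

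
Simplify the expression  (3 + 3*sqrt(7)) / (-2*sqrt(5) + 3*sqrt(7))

(6*sqrt(5) + 9*sqrt(7) + 6*sqrt(35) + 63)/43

Multiply numerator and denominator by 2*sqrt(5) + 3*sqrt(7).
Denominator becomes 43; numerator becomes 6*sqrt(5) + 9*sqrt(7) + 6*sqrt(35) + 63.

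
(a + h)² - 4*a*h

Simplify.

(a - h)²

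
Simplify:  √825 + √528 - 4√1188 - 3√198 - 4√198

-21*√22 - 15*√33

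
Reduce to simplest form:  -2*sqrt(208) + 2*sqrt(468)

2*sqrt(208) = 8*sqrt(13); 2*sqrt(468) = 12*sqrt(13)
Combine: (-8 + 12)·sqrt(13) = 4*sqrt(13)

4*sqrt(13)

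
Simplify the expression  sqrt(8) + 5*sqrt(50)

27*sqrt(2)

sqrt(8) = 2*sqrt(2); 5*sqrt(50) = 25*sqrt(2)
Combine: (2 + 25)·sqrt(2) = 27*sqrt(2)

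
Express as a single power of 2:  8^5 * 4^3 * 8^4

8^5 = 2^15; 4^3 = 2^6; 8^4 = 2^12
Combine exponents: 2^33

2^33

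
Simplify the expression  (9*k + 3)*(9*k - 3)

Product of conjugates: (P+Q)(P-Q) = P^2 - Q^2.

81*k^2 - 9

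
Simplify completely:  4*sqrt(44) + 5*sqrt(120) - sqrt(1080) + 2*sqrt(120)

4*sqrt(44) = 8*sqrt(11); 5*sqrt(120) = 10*sqrt(30); sqrt(1080) = 6*sqrt(30); 2*sqrt(120) = 4*sqrt(30)

8*sqrt(11) + 8*sqrt(30)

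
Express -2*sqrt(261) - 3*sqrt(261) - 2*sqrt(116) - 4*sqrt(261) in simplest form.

2*sqrt(261) = 6*sqrt(29); 3*sqrt(261) = 9*sqrt(29); 2*sqrt(116) = 4*sqrt(29); 4*sqrt(261) = 12*sqrt(29)
Combine: (-6 - 9 - 4 - 12)·sqrt(29) = -31*sqrt(29)

-31*sqrt(29)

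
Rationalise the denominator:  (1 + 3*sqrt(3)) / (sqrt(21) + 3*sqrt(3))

(-9*sqrt(7) - sqrt(21) + 3*sqrt(3) + 27)/6

Multiply numerator and denominator by -sqrt(21) + 3*sqrt(3).
Denominator becomes 6; numerator becomes -9*sqrt(7) - sqrt(21) + 3*sqrt(3) + 27.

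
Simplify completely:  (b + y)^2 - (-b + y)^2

4*b*y

Only the odd-power cross terms survive.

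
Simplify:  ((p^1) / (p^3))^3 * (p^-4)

Inside the bracket: (p^-2)
Raise to the power 3: (p^-6)
Multiply by (p^-4): add exponents.

p^(-10)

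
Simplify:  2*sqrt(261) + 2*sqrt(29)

2*sqrt(261) = 6*sqrt(29); 2*sqrt(29) = 2*sqrt(29)
Combine: (6 + 2)·sqrt(29) = 8*sqrt(29)

8*sqrt(29)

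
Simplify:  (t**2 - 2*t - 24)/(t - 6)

t + 4

Factor: t**2 - 2*t - 24 = (t + 4)*(t - 6)
Cancel the common factor (t - 6).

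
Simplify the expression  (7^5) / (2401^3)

7^5 = 7^5; 2401^3 = 7^12
Combine exponents: 7^(-7)

7^(-7)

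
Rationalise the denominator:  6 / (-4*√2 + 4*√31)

(3*√2 + 3*√31)/58

Multiply numerator and denominator by 4*√2 + 4*√31.
Denominator becomes 464; numerator becomes 24*√2 + 24*√31.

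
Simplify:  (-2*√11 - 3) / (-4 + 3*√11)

Multiply numerator and denominator by -3*√11 - 4.
Denominator becomes -83; numerator becomes 17*√11 + 78.

(-78 - 17*√11)/83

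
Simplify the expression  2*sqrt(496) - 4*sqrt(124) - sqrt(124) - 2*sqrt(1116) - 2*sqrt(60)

2*sqrt(496) = 8*sqrt(31); 4*sqrt(124) = 8*sqrt(31); sqrt(124) = 2*sqrt(31); 2*sqrt(1116) = 12*sqrt(31); 2*sqrt(60) = 4*sqrt(15)

-14*sqrt(31) - 4*sqrt(15)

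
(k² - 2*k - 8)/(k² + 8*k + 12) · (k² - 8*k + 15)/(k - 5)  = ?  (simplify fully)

(k² - 7*k + 12)/(k + 6)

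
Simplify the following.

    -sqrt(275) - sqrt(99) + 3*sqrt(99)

sqrt(275) = 5*sqrt(11); sqrt(99) = 3*sqrt(11); 3*sqrt(99) = 9*sqrt(11)
Combine: (-5 - 3 + 9)·sqrt(11) = sqrt(11)

sqrt(11)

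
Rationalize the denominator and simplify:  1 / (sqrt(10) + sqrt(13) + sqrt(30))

Group as (sqrt(13) + sqrt(30)) + sqrt(10); multiply by (sqrt(13) + sqrt(30)) - sqrt(10), then rationalise the remaining surd.

(-20*sqrt(39) - 7*sqrt(30) + 27*sqrt(13) + 33*sqrt(10))/471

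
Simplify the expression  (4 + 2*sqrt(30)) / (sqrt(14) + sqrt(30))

(-sqrt(105) - sqrt(14) + sqrt(30) + 15)/4

Multiply numerator and denominator by -sqrt(14) + sqrt(30).
Denominator becomes 16; numerator becomes -4*sqrt(105) - 4*sqrt(14) + 4*sqrt(30) + 60.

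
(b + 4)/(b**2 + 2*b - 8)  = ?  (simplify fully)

1/(b - 2)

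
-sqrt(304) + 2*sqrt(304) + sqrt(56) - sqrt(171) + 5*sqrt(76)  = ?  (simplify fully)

sqrt(304) = 4*sqrt(19); 2*sqrt(304) = 8*sqrt(19); sqrt(56) = 2*sqrt(14); sqrt(171) = 3*sqrt(19); 5*sqrt(76) = 10*sqrt(19)

2*sqrt(14) + 11*sqrt(19)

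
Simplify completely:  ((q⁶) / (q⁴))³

q⁶

Inside the bracket: q²
Raise to the power 3: q⁶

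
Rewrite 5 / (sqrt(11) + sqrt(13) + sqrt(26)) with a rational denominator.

(-65*sqrt(22) - 5*sqrt(26) + 60*sqrt(13) + 70*sqrt(11))/284

Group as (sqrt(11) + sqrt(26)) + sqrt(13); multiply by (sqrt(11) + sqrt(26)) - sqrt(13), then rationalise the remaining surd.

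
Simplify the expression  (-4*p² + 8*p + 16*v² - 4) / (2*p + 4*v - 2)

-2*p + 4*v + 2

Difference of squares: factor out (2*p + 4*v - 2).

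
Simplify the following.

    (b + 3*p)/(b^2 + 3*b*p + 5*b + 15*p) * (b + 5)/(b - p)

-1/(-b + p)

Factor: b^2 + 3*b*p + 5*b + 15*p = (b + 3*p)*(b + 5)
Cancel the common factors (b + 3*p), (b + 5).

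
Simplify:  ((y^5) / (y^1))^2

y^8

Inside the bracket: y^4
Raise to the power 2: y^8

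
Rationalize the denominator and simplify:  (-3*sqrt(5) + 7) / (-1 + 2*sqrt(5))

(-23 + 11*sqrt(5))/19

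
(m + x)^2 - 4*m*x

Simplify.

(m - x)^2

Expand the square and combine the 4*m*x term.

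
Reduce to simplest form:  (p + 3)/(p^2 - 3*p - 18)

1/(p - 6)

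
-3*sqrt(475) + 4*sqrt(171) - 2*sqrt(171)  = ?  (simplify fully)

3*sqrt(475) = 15*sqrt(19); 4*sqrt(171) = 12*sqrt(19); 2*sqrt(171) = 6*sqrt(19)
Combine: (-15 + 12 - 6)·sqrt(19) = -9*sqrt(19)

-9*sqrt(19)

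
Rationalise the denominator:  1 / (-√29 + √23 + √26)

(-10*√29 + 13*√26 + 16*√23 + √17342)/996

Group as (√23 + √26) - √29; multiply by (√23 + √26) + √29, then rationalise the remaining surd.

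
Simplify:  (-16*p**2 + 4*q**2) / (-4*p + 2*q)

4*p + 2*q

Factor (2*q)**2 - (4*p)**2 and cancel (-4*p + 2*q).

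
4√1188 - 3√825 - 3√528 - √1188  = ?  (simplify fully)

4√1188 = 24*√33; 3√825 = 15*√33; 3√528 = 12*√33; √1188 = 6*√33
Combine: (24 - 15 - 12 - 6)·√33 = -9*√33

-9*√33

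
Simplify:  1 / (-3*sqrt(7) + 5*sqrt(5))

(3*sqrt(7) + 5*sqrt(5))/62

Multiply numerator and denominator by 3*sqrt(7) + 5*sqrt(5).
Denominator becomes 62; numerator becomes 3*sqrt(7) + 5*sqrt(5).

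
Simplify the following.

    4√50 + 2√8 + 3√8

30*√2

4√50 = 20*√2; 2√8 = 4*√2; 3√8 = 6*√2
Combine: (20 + 4 + 6)·√2 = 30*√2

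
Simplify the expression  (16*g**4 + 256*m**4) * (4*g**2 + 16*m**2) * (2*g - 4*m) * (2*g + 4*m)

256*g**8 - 65536*m**8

Telescope via difference of squares: ((2*g)+(4*m))((2*g)-(4*m)) = 4*g**2 - 16*m**2, then repeat with the next factor.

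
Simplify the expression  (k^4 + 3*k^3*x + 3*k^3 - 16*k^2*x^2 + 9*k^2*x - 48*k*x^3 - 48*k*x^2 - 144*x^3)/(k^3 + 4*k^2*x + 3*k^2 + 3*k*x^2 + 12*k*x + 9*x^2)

(k^2 - 16*x^2)/(k + x)

Factor: k^4 + 3*k^3*x + 3*k^3 - 16*k^2*x^2 + 9*k^2*x - 48*k*x^3 - 48*k*x^2 - 144*x^3 = (k + 4*x)*(k - 4*x)*(k + 3*x)*(k + 3);  k^3 + 4*k^2*x + 3*k^2 + 3*k*x^2 + 12*k*x + 9*x^2 = (k + 3)*(k + x)*(k + 3*x)
Cancel the common factors (k + 3*x), (k + 3).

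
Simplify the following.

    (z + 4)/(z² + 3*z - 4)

Factor: z² + 3*z - 4 = (z - 1)·(z + 4)
Cancel the common factor (z + 4).

1/(z - 1)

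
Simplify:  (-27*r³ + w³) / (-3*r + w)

9*r² + 3*r*w + w²

Factor as (a-b)(a^2+ab+b^2) with a=w, b=(3*r).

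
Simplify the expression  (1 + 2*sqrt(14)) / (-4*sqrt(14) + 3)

Multiply numerator and denominator by 3 + 4*sqrt(14).
Denominator becomes -215; numerator becomes 10*sqrt(14) + 115.

(-23 - 2*sqrt(14))/43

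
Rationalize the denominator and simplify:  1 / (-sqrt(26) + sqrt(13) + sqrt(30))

(-17*sqrt(26) + 9*sqrt(30) + 43*sqrt(13) + 52*sqrt(15))/1271

Group as (sqrt(13) + sqrt(30)) - sqrt(26); multiply by (sqrt(13) + sqrt(30)) + sqrt(26), then rationalise the remaining surd.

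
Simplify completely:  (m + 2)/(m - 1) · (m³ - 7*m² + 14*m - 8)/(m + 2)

Factor: m³ - 7*m² + 14*m - 8 = (m - 1)·(m - 2)·(m - 4)
Cancel the common factors (m + 2), (m - 1).

m² - 6*m + 8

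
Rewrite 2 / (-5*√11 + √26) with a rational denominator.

(-10*√11 - 2*√26)/249

Multiply numerator and denominator by √26 + 5*√11.
Denominator becomes -249; numerator becomes 2*√26 + 10*√11.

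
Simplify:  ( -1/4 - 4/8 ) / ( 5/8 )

-6/5

Numerator: -1/4 - 4/8 = -3/4
Denominator: 5/8 = 5/8
Divide: (-3/4) · (8/5) = -6/5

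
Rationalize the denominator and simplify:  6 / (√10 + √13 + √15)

(-5*√78 + 4*√15 + 6*√13 + 9*√10)/38

Group as (√10 + √13) + √15; multiply by (√10 + √13) - √15, then rationalise the remaining surd.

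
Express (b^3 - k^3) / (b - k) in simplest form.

b^2 + b*k + k^2

Factor as (a-b)(a^2+ab+b^2) with a=b, b=k.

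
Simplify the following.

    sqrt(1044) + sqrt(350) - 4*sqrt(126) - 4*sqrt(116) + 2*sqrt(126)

sqrt(1044) = 6*sqrt(29); sqrt(350) = 5*sqrt(14); 4*sqrt(126) = 12*sqrt(14); 4*sqrt(116) = 8*sqrt(29); 2*sqrt(126) = 6*sqrt(14)

-2*sqrt(29) - sqrt(14)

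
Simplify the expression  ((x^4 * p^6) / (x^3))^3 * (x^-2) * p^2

Inside the bracket: x^1 * p^6
Raise to the power 3: x^3 * p^18
Multiply by (x^-2) * p^2: add exponents.

p^20*x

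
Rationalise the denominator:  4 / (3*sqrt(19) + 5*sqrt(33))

Multiply numerator and denominator by -3*sqrt(19) + 5*sqrt(33).
Denominator becomes 654; numerator becomes -12*sqrt(19) + 20*sqrt(33).

(-6*sqrt(19) + 10*sqrt(33))/327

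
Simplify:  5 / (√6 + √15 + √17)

Group as (√15 + √17) + √6; multiply by (√15 + √17) - √6, then rationalise the remaining surd.

(-15*√170 + 10*√17 + 20*√15 + 65*√6)/172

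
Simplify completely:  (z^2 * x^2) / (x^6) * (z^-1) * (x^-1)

z/x^5

Quotient: z^2 * (x^-4)
Multiply by (z^-1) * (x^-1): add exponents.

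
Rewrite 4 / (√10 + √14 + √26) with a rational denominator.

Group as (√10 + √14) + √26; multiply by (√10 + √14) - √26, then rationalise the remaining surd.

(-4*√910 - 2*√26 + 22*√14 + 30*√10)/139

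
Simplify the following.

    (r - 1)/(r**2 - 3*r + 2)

1/(r - 2)

Factor: r**2 - 3*r + 2 = (r - 1)*(r - 2)
Cancel the common factor (r - 1).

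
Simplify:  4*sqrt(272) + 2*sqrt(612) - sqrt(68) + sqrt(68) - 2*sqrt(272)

4*sqrt(272) = 16*sqrt(17); 2*sqrt(612) = 12*sqrt(17); sqrt(68) = 2*sqrt(17); sqrt(68) = 2*sqrt(17); 2*sqrt(272) = 8*sqrt(17)
Combine: (16 + 12 - 2 + 2 - 8)·sqrt(17) = 20*sqrt(17)

20*sqrt(17)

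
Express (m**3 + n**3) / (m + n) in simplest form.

Apply the sum-of-cubes factorisation and cancel (m + n).

m**2 - m*n + n**2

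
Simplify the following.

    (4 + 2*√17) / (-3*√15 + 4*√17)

(12*√15 + 16*√17 + 6*√255 + 136)/137

Multiply numerator and denominator by 3*√15 + 4*√17.
Denominator becomes 137; numerator becomes 12*√15 + 16*√17 + 6*√255 + 136.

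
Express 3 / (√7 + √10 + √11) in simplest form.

Group as (√7 + √10) + √11; multiply by (√7 + √10) - √11, then rationalise the remaining surd.

(-3*√770 + 9*√11 + 12*√10 + 21*√7)/122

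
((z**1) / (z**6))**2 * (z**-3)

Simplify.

z**(-13)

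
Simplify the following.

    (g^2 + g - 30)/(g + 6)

g - 5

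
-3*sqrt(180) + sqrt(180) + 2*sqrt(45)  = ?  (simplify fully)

3*sqrt(180) = 18*sqrt(5); sqrt(180) = 6*sqrt(5); 2*sqrt(45) = 6*sqrt(5)
Combine: (-18 + 6 + 6)·sqrt(5) = -6*sqrt(5)

-6*sqrt(5)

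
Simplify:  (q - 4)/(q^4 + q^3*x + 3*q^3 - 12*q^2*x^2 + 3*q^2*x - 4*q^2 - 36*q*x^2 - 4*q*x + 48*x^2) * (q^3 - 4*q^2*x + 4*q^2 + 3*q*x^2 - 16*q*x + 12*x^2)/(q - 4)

Factor: q^4 + q^3*x + 3*q^3 - 12*q^2*x^2 + 3*q^2*x - 4*q^2 - 36*q*x^2 - 4*q*x + 48*x^2 = (q - 1)*(q - 3*x)*(q + 4*x)*(q + 4);  q^3 - 4*q^2*x + 4*q^2 + 3*q*x^2 - 16*q*x + 12*x^2 = (q + 4)*(q - x)*(q - 3*x)
Cancel the common factors (q - 3*x), (q - 4), (q + 4).

(q - x)/(q^2 + 4*q*x - q - 4*x)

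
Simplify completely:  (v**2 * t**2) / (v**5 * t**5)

1/(t**3*v**3)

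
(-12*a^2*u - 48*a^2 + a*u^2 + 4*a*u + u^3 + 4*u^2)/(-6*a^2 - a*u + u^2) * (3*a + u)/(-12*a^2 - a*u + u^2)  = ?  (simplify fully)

(4*a*u + 16*a + u^2 + 4*u)/(-8*a^2 - 2*a*u + u^2)

Factor: -12*a^2*u - 48*a^2 + a*u^2 + 4*a*u + u^3 + 4*u^2 = (-3*a + u)*(u + 4)*(4*a + u);  -6*a^2 - a*u + u^2 = (2*a + u)*(-3*a + u);  -12*a^2 - a*u + u^2 = (-4*a + u)*(3*a + u)
Cancel the common factors (3*a + u), (-3*a + u).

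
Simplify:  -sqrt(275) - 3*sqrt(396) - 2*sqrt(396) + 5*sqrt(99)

sqrt(275) = 5*sqrt(11); 3*sqrt(396) = 18*sqrt(11); 2*sqrt(396) = 12*sqrt(11); 5*sqrt(99) = 15*sqrt(11)
Combine: (-5 - 18 - 12 + 15)·sqrt(11) = -20*sqrt(11)

-20*sqrt(11)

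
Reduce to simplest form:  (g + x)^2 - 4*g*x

After expansion: g^2 - 2*g*x + x^2 — a perfect-square trinomial.

(g - x)^2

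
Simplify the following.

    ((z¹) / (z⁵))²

Inside the bracket: (z^-4)
Raise to the power 2: (z^-8)

z^(-8)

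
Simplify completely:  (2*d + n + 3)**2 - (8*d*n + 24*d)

(-2*d + n + 3)**2

Expand the square and combine the (8*d*n + 24*d) term.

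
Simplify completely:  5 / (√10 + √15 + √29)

(-25*√174 - 10*√29 + 60*√15 + 85*√10)/292

Group as (√15 + √29) + √10; multiply by (√15 + √29) - √10, then rationalise the remaining surd.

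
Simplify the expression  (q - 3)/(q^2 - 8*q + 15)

1/(q - 5)

Factor: q^2 - 8*q + 15 = (q - 3)*(q - 5)
Cancel the common factor (q - 3).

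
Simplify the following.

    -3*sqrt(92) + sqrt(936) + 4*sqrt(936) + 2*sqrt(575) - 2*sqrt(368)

-4*sqrt(23) + 30*sqrt(26)

3*sqrt(92) = 6*sqrt(23); sqrt(936) = 6*sqrt(26); 4*sqrt(936) = 24*sqrt(26); 2*sqrt(575) = 10*sqrt(23); 2*sqrt(368) = 8*sqrt(23)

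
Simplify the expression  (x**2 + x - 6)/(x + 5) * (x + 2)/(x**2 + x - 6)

(x + 2)/(x + 5)

Factor: x**2 + x - 6 = (x - 2)*(x + 3);  x**2 + x - 6 = (x - 2)*(x + 3)
Cancel the common factors (x + 3), (x - 2).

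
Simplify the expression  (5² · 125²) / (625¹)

5² = 5^2; 125² = 5^6; 625¹ = 5^4
Combine exponents: 5^4

5^4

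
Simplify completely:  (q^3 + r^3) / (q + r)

Factor as (a+b)(a^2-ab+b^2) with a=q, b=r.

q^2 - q*r + r^2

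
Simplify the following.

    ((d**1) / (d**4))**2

Inside the bracket: (d**-3)
Raise to the power 2: (d**-6)

d**(-6)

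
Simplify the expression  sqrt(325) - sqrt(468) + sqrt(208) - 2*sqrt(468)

sqrt(325) = 5*sqrt(13); sqrt(468) = 6*sqrt(13); sqrt(208) = 4*sqrt(13); 2*sqrt(468) = 12*sqrt(13)
Combine: (5 - 6 + 4 - 12)·sqrt(13) = -9*sqrt(13)

-9*sqrt(13)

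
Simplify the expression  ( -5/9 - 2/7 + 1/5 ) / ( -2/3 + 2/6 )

202/105

Numerator: -5/9 - 2/7 + 1/5 = -202/315
Denominator: -2/3 + 2/6 = -1/3
Divide: (-202/315) · (-3) = 202/105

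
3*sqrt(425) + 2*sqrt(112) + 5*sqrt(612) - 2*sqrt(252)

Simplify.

3*sqrt(425) = 15*sqrt(17); 2*sqrt(112) = 8*sqrt(7); 5*sqrt(612) = 30*sqrt(17); 2*sqrt(252) = 12*sqrt(7)

-4*sqrt(7) + 45*sqrt(17)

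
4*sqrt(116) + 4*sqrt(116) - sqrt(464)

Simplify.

4*sqrt(116) = 8*sqrt(29); 4*sqrt(116) = 8*sqrt(29); sqrt(464) = 4*sqrt(29)
Combine: (8 + 8 - 4)·sqrt(29) = 12*sqrt(29)

12*sqrt(29)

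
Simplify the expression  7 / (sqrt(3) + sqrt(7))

(-7*sqrt(3) + 7*sqrt(7))/4

Multiply numerator and denominator by -sqrt(3) + sqrt(7).
Denominator becomes 4; numerator becomes -7*sqrt(3) + 7*sqrt(7).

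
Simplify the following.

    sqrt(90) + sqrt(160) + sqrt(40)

sqrt(90) = 3*sqrt(10); sqrt(160) = 4*sqrt(10); sqrt(40) = 2*sqrt(10)
Combine: (3 + 4 + 2)·sqrt(10) = 9*sqrt(10)

9*sqrt(10)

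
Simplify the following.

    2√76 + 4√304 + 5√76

30*√19

2√76 = 4*√19; 4√304 = 16*√19; 5√76 = 10*√19
Combine: (4 + 16 + 10)·√19 = 30*√19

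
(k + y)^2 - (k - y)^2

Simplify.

Only the odd-power cross terms survive.

4*k*y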